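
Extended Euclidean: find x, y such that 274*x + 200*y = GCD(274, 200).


Tabular extended Euclidean (each row: r = 274*s + 200*t):
r=274, s=1, t=0
r=200, s=0, t=1
q=1: r=74, s=1, t=-1   [274*(1) + 200*(-1) = 74]
q=2: r=52, s=-2, t=3   [274*(-2) + 200*(3) = 52]
q=1: r=22, s=3, t=-4   [274*(3) + 200*(-4) = 22]
q=2: r=8, s=-8, t=11   [274*(-8) + 200*(11) = 8]
q=2: r=6, s=19, t=-26   [274*(19) + 200*(-26) = 6]
q=1: r=2, s=-27, t=37   [274*(-27) + 200*(37) = 2]
q=3: r=0, s=100, t=-137   [274*(100) + 200*(-137) = 0]
GCD = 2; from the row with r=2: x=-27, y=37
Check: 274*(-27) + 200*(37) = -7398 + 7400 = 2

GCD = 2, x = -27, y = 37


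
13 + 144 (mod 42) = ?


13 + 144 = 157
157 mod 42 = 31


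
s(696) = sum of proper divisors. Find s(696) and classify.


Proper divisors: 1, 2, 3, 4, 6, 8, 12, 24, 29, 58, 87, 116, 174, 232, 348
Sum = 1 + 2 + 3 + 4 + 6 + 8 + 12 + 24 + 29 + 58 + 87 + 116 + 174 + 232 + 348 = 1104
1104 > 696 → abundant

s(696) = 1104 (abundant)


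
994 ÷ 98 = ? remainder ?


994 = 98 * 10 + 14
Check: 980 + 14 = 994

q = 10, r = 14


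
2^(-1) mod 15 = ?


Use the extended Euclidean algorithm on (15, 2); each row r = 15*s + 2*t:
r=15, s=1, t=0
r=2, s=0, t=1
q=7: r=1, s=1, t=-7   [15*(1) + 2*(-7) = 1]
q=2: r=0, s=-2, t=15   [15*(-2) + 2*(15) = 0]
GCD = 1 with t = -7, so 2*(-7) ≡ 1 (mod 15)
Inverse = -7 mod 15 = 8
Check: 2 * 8 = 16 ≡ 1 (mod 15)

2^(-1) ≡ 8 (mod 15)


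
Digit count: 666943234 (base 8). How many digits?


666943234 in base 8 = 4760137402
Number of digits = 10

10 digits (base 8)


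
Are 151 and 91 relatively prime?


Euclidean algorithm:
151 = 1 * 91 + 60
91 = 1 * 60 + 31
60 = 1 * 31 + 29
31 = 1 * 29 + 2
29 = 14 * 2 + 1
2 = 2 * 1 + 0
GCD(151, 91) = 1

Yes, coprime (GCD = 1)


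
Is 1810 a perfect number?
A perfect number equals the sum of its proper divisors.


Proper divisors of 1810: 1, 2, 5, 10, 181, 362, 905
Sum = 1 + 2 + 5 + 10 + 181 + 362 + 905 = 1466

No, 1810 is not perfect (1466 ≠ 1810)


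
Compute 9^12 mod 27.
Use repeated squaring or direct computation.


9^1 mod 27 = 9
9^2 mod 27 = 0
9^3 mod 27 = 0
9^4 mod 27 = 0
9^5 mod 27 = 0
9^6 mod 27 = 0
9^7 mod 27 = 0
9^8 mod 27 = 0
9^9 mod 27 = 0
9^10 mod 27 = 0
9^11 mod 27 = 0
9^12 mod 27 = 0


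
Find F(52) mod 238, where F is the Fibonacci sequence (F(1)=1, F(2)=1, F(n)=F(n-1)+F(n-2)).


F(k) mod 238 for k=1..52:
1, 1, 2, 3, 5, 8, 13, 21, 34, 55, 89, 144, 233, 139, 134, 35, 169, 204, 135, 101, 236, 99, 97, 196, 55, 13, 68, 81, 149, 230, 141, 133, 36, 169, 205, 136, 103, 1, 104, 105, 209, 76, 47, 123, 170, 55, 225, 42, 29, 71, 100, 171
F(52) mod 238 = 171


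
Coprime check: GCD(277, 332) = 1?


Euclidean algorithm:
332 = 1 * 277 + 55
277 = 5 * 55 + 2
55 = 27 * 2 + 1
2 = 2 * 1 + 0
GCD(277, 332) = 1

Yes, coprime (GCD = 1)


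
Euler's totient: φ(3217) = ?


3217 = 3217
Prime factors: 3217
φ(3217) = 3217 × (1-1/3217)
= 3217 × 3216/3217 = 3216

φ(3217) = 3216


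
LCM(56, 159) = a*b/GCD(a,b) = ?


GCD(56, 159) = 1
LCM = 56*159/1 = 8904/1 = 8904

LCM = 8904


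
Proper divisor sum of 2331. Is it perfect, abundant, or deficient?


Proper divisors: 1, 3, 7, 9, 21, 37, 63, 111, 259, 333, 777
Sum = 1 + 3 + 7 + 9 + 21 + 37 + 63 + 111 + 259 + 333 + 777 = 1621
1621 < 2331 → deficient

s(2331) = 1621 (deficient)


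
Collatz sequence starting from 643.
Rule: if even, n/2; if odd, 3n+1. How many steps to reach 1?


643 → 1930 → 965 → 2896 → 1448 → 724 → 362 → 181 → 544 → 272 → 136 → 68 → 34 → 17 → 52 → 26 → 13 → 40 → 20 → 10 → 5 → 16 → 8 → 4 → 2 → 1
Total steps = 25

25 steps


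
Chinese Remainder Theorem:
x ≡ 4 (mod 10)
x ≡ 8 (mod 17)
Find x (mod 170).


M = 10*17 = 170
M1 = M/10 = 17, M2 = M/17 = 10
M1^(-1) mod 10 = 3, M2^(-1) mod 17 = 12
x = 4*17*3 + 8*10*12 = 1164
1164 mod 170 = 144
Check: 144 mod 10 = 4 ✓, 144 mod 17 = 8 ✓

x ≡ 144 (mod 170)


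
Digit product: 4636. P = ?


4 × 6 × 3 × 6 = 432


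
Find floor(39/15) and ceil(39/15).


39/15 = 2.6000
floor = 2
ceil = 3

floor = 2, ceil = 3


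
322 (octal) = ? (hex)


322 (base 8) = 210 (decimal)
210 (decimal) = D2 (base 16)


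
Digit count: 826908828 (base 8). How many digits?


826908828 in base 8 = 6122320234
Number of digits = 10

10 digits (base 8)


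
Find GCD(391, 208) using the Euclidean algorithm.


391 = 1 * 208 + 183
208 = 1 * 183 + 25
183 = 7 * 25 + 8
25 = 3 * 8 + 1
8 = 8 * 1 + 0
GCD = 1


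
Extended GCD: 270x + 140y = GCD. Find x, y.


Tabular extended Euclidean (each row: r = 270*s + 140*t):
r=270, s=1, t=0
r=140, s=0, t=1
q=1: r=130, s=1, t=-1   [270*(1) + 140*(-1) = 130]
q=1: r=10, s=-1, t=2   [270*(-1) + 140*(2) = 10]
q=13: r=0, s=14, t=-27   [270*(14) + 140*(-27) = 0]
GCD = 10; from the row with r=10: x=-1, y=2
Check: 270*(-1) + 140*(2) = -270 + 280 = 10

GCD = 10, x = -1, y = 2


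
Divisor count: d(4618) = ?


4618 = 2^1 × 2309^1
d(4618) = (1+1) × (1+1) = 4

4 divisors


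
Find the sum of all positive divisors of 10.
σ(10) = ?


Divisors of 10: 1, 2, 5, 10
Sum = 1 + 2 + 5 + 10 = 18

σ(10) = 18


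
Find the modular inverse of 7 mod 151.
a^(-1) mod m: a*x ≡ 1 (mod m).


Use the extended Euclidean algorithm on (151, 7); each row r = 151*s + 7*t:
r=151, s=1, t=0
r=7, s=0, t=1
q=21: r=4, s=1, t=-21   [151*(1) + 7*(-21) = 4]
q=1: r=3, s=-1, t=22   [151*(-1) + 7*(22) = 3]
q=1: r=1, s=2, t=-43   [151*(2) + 7*(-43) = 1]
q=3: r=0, s=-7, t=151   [151*(-7) + 7*(151) = 0]
GCD = 1 with t = -43, so 7*(-43) ≡ 1 (mod 151)
Inverse = -43 mod 151 = 108
Check: 7 * 108 = 756 ≡ 1 (mod 151)

7^(-1) ≡ 108 (mod 151)


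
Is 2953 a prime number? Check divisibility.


Check divisors up to sqrt(2953) = 54.3415
No divisors found.
2953 is prime.

Yes, 2953 is prime


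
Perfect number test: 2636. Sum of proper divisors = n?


Proper divisors of 2636: 1, 2, 4, 659, 1318
Sum = 1 + 2 + 4 + 659 + 1318 = 1984

No, 2636 is not perfect (1984 ≠ 2636)


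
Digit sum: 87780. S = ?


8 + 7 + 7 + 8 + 0 = 30


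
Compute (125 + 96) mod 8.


125 + 96 = 221
221 mod 8 = 5


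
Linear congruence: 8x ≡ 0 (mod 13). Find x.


GCD(8, 13) = 1, unique solution
a^(-1) mod 13 = 5
x = 5 * 0 mod 13 = 0

x ≡ 0 (mod 13)


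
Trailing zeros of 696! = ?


floor(696/5) = 139
floor(696/25) = 27
floor(696/125) = 5
floor(696/625) = 1
Total = 172

172 trailing zeros


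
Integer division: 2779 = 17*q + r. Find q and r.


2779 = 17 * 163 + 8
Check: 2771 + 8 = 2779

q = 163, r = 8


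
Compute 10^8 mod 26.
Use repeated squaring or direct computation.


10^1 mod 26 = 10
10^2 mod 26 = 22
10^3 mod 26 = 12
10^4 mod 26 = 16
10^5 mod 26 = 4
10^6 mod 26 = 14
10^7 mod 26 = 10
10^8 mod 26 = 22


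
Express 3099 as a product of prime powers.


3099 / 3 = 1033
1033 / 1033 = 1
3099 = 3 × 1033


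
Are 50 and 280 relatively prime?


Euclidean algorithm:
280 = 5 * 50 + 30
50 = 1 * 30 + 20
30 = 1 * 20 + 10
20 = 2 * 10 + 0
GCD(50, 280) = 10

No, not coprime (GCD = 10)


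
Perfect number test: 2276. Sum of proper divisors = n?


Proper divisors of 2276: 1, 2, 4, 569, 1138
Sum = 1 + 2 + 4 + 569 + 1138 = 1714

No, 2276 is not perfect (1714 ≠ 2276)


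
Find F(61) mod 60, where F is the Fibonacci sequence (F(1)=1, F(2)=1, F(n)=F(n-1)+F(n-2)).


F(k) mod 60 for k=1..61:
1, 1, 2, 3, 5, 8, 13, 21, 34, 55, 29, 24, 53, 17, 10, 27, 37, 4, 41, 45, 26, 11, 37, 48, 25, 13, 38, 51, 29, 20, 49, 9, 58, 7, 5, 12, 17, 29, 46, 15, 1, 16, 17, 33, 50, 23, 13, 36, 49, 25, 14, 39, 53, 32, 25, 57, 22, 19, 41, 0, 41
F(61) mod 60 = 41


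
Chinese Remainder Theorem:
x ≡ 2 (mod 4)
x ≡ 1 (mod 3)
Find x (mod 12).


M = 4*3 = 12
M1 = M/4 = 3, M2 = M/3 = 4
M1^(-1) mod 4 = 3, M2^(-1) mod 3 = 1
x = 2*3*3 + 1*4*1 = 22
22 mod 12 = 10
Check: 10 mod 4 = 2 ✓, 10 mod 3 = 1 ✓

x ≡ 10 (mod 12)


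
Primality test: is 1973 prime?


Check divisors up to sqrt(1973) = 44.4185
No divisors found.
1973 is prime.

Yes, 1973 is prime


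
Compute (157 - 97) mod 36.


157 - 97 = 60
60 mod 36 = 24


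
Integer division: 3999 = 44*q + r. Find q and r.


3999 = 44 * 90 + 39
Check: 3960 + 39 = 3999

q = 90, r = 39


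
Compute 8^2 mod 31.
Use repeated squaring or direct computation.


8^1 mod 31 = 8
8^2 mod 31 = 2


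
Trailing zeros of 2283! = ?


floor(2283/5) = 456
floor(2283/25) = 91
floor(2283/125) = 18
floor(2283/625) = 3
Total = 568

568 trailing zeros


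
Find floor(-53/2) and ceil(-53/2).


-53/2 = -26.5000
floor = -27
ceil = -26

floor = -27, ceil = -26


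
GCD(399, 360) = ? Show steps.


399 = 1 * 360 + 39
360 = 9 * 39 + 9
39 = 4 * 9 + 3
9 = 3 * 3 + 0
GCD = 3


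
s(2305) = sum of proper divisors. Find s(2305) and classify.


Proper divisors: 1, 5, 461
Sum = 1 + 5 + 461 = 467
467 < 2305 → deficient

s(2305) = 467 (deficient)


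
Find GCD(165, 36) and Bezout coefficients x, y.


Tabular extended Euclidean (each row: r = 165*s + 36*t):
r=165, s=1, t=0
r=36, s=0, t=1
q=4: r=21, s=1, t=-4   [165*(1) + 36*(-4) = 21]
q=1: r=15, s=-1, t=5   [165*(-1) + 36*(5) = 15]
q=1: r=6, s=2, t=-9   [165*(2) + 36*(-9) = 6]
q=2: r=3, s=-5, t=23   [165*(-5) + 36*(23) = 3]
q=2: r=0, s=12, t=-55   [165*(12) + 36*(-55) = 0]
GCD = 3; from the row with r=3: x=-5, y=23
Check: 165*(-5) + 36*(23) = -825 + 828 = 3

GCD = 3, x = -5, y = 23


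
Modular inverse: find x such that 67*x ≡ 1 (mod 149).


Use the extended Euclidean algorithm on (149, 67); each row r = 149*s + 67*t:
r=149, s=1, t=0
r=67, s=0, t=1
q=2: r=15, s=1, t=-2   [149*(1) + 67*(-2) = 15]
q=4: r=7, s=-4, t=9   [149*(-4) + 67*(9) = 7]
q=2: r=1, s=9, t=-20   [149*(9) + 67*(-20) = 1]
q=7: r=0, s=-67, t=149   [149*(-67) + 67*(149) = 0]
GCD = 1 with t = -20, so 67*(-20) ≡ 1 (mod 149)
Inverse = -20 mod 149 = 129
Check: 67 * 129 = 8643 ≡ 1 (mod 149)

67^(-1) ≡ 129 (mod 149)


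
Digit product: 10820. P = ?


1 × 0 × 8 × 2 × 0 = 0


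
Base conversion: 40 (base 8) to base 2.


40 (base 8) = 32 (decimal)
32 (decimal) = 100000 (base 2)


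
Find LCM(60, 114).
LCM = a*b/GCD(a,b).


GCD(60, 114) = 6
LCM = 60*114/6 = 6840/6 = 1140

LCM = 1140


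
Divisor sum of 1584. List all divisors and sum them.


Divisors of 1584: 1, 2, 3, 4, 6, 8, 9, 11, 12, 16, 18, 22, 24, 33, 36, 44, 48, 66, 72, 88, 99, 132, 144, 176, 198, 264, 396, 528, 792, 1584
Sum = 1 + 2 + 3 + 4 + 6 + 8 + 9 + 11 + 12 + 16 + 18 + 22 + 24 + 33 + 36 + 44 + 48 + 66 + 72 + 88 + 99 + 132 + 144 + 176 + 198 + 264 + 396 + 528 + 792 + 1584 = 4836

σ(1584) = 4836


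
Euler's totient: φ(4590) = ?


4590 = 2 × 3^3 × 5 × 17
Prime factors: 2, 3, 5, 17
φ(4590) = 4590 × (1-1/2) × (1-1/3) × (1-1/5) × (1-1/17)
= 4590 × 1/2 × 2/3 × 4/5 × 16/17 = 1152

φ(4590) = 1152


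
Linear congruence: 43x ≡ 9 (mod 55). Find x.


GCD(43, 55) = 1, unique solution
a^(-1) mod 55 = 32
x = 32 * 9 mod 55 = 13

x ≡ 13 (mod 55)


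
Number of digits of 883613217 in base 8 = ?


883613217 in base 8 = 6452557041
Number of digits = 10

10 digits (base 8)


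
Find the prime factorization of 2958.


2958 / 2 = 1479
1479 / 3 = 493
493 / 17 = 29
29 / 29 = 1
2958 = 2 × 3 × 17 × 29


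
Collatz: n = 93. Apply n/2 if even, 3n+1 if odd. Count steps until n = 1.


93 → 280 → 140 → 70 → 35 → 106 → 53 → 160 → 80 → 40 → 20 → 10 → 5 → 16 → 8 → 4 → 2 → 1
Total steps = 17

17 steps


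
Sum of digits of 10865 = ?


1 + 0 + 8 + 6 + 5 = 20


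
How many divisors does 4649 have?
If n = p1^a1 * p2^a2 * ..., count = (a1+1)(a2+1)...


4649 = 4649^1
d(4649) = (1+1) = 2

2 divisors


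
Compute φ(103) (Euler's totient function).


103 = 103
Prime factors: 103
φ(103) = 103 × (1-1/103)
= 103 × 102/103 = 102

φ(103) = 102


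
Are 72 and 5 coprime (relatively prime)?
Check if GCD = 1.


Euclidean algorithm:
72 = 14 * 5 + 2
5 = 2 * 2 + 1
2 = 2 * 1 + 0
GCD(72, 5) = 1

Yes, coprime (GCD = 1)


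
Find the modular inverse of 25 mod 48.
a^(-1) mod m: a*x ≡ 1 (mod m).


Use the extended Euclidean algorithm on (48, 25); each row r = 48*s + 25*t:
r=48, s=1, t=0
r=25, s=0, t=1
q=1: r=23, s=1, t=-1   [48*(1) + 25*(-1) = 23]
q=1: r=2, s=-1, t=2   [48*(-1) + 25*(2) = 2]
q=11: r=1, s=12, t=-23   [48*(12) + 25*(-23) = 1]
q=2: r=0, s=-25, t=48   [48*(-25) + 25*(48) = 0]
GCD = 1 with t = -23, so 25*(-23) ≡ 1 (mod 48)
Inverse = -23 mod 48 = 25
Check: 25 * 25 = 625 ≡ 1 (mod 48)

25^(-1) ≡ 25 (mod 48)


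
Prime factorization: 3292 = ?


3292 / 2 = 1646
1646 / 2 = 823
823 / 823 = 1
3292 = 2^2 × 823


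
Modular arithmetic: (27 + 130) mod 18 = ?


27 + 130 = 157
157 mod 18 = 13


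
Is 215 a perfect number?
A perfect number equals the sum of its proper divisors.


Proper divisors of 215: 1, 5, 43
Sum = 1 + 5 + 43 = 49

No, 215 is not perfect (49 ≠ 215)


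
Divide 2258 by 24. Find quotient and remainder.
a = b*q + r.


2258 = 24 * 94 + 2
Check: 2256 + 2 = 2258

q = 94, r = 2


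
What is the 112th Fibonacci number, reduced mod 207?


F(k) mod 207 for k=1..112:
1, 1, 2, 3, 5, 8, 13, 21, 34, 55, 89, 144, 26, 170, 196, 159, 148, 100, 41, 141, 182, 116, 91, 0, 91, 91, 182, 66, 41, 107, 148, 48, 196, 37, 26, 63, 89, 152, 34, 186, 13, 199, 5, 204, 2, 206, 1, 0, 1, 1, 2, 3, 5, 8, 13, 21, 34, 55, 89, 144, 26, 170, 196, 159, 148, 100, 41, 141, 182, 116, 91, 0, 91, 91, 182, 66, 41, 107, 148, 48, 196, 37, 26, 63, 89, 152, 34, 186, 13, 199, 5, 204, 2, 206, 1, 0, 1, 1, 2, 3, 5, 8, 13, 21, 34, 55, 89, 144, 26, 170, 196, 159
F(112) mod 207 = 159


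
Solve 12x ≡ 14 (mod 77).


GCD(12, 77) = 1, unique solution
a^(-1) mod 77 = 45
x = 45 * 14 mod 77 = 14

x ≡ 14 (mod 77)


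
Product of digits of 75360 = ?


7 × 5 × 3 × 6 × 0 = 0


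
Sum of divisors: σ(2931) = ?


Divisors of 2931: 1, 3, 977, 2931
Sum = 1 + 3 + 977 + 2931 = 3912

σ(2931) = 3912


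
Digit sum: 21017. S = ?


2 + 1 + 0 + 1 + 7 = 11


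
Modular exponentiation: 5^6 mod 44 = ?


5^1 mod 44 = 5
5^2 mod 44 = 25
5^3 mod 44 = 37
5^4 mod 44 = 9
5^5 mod 44 = 1
5^6 mod 44 = 5


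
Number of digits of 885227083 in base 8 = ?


885227083 in base 8 = 6460677113
Number of digits = 10

10 digits (base 8)


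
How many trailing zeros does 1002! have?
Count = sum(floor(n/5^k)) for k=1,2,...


floor(1002/5) = 200
floor(1002/25) = 40
floor(1002/125) = 8
floor(1002/625) = 1
Total = 249

249 trailing zeros


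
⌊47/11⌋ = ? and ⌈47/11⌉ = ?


47/11 = 4.2727
floor = 4
ceil = 5

floor = 4, ceil = 5


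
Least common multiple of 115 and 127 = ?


GCD(115, 127) = 1
LCM = 115*127/1 = 14605/1 = 14605

LCM = 14605


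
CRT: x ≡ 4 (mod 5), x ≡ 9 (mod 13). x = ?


M = 5*13 = 65
M1 = M/5 = 13, M2 = M/13 = 5
M1^(-1) mod 5 = 2, M2^(-1) mod 13 = 8
x = 4*13*2 + 9*5*8 = 464
464 mod 65 = 9
Check: 9 mod 5 = 4 ✓, 9 mod 13 = 9 ✓

x ≡ 9 (mod 65)


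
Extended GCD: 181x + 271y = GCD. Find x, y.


Tabular extended Euclidean (each row: r = 181*s + 271*t):
r=181, s=1, t=0
r=271, s=0, t=1
q=0: r=181, s=1, t=0   [181*(1) + 271*(0) = 181]
q=1: r=90, s=-1, t=1   [181*(-1) + 271*(1) = 90]
q=2: r=1, s=3, t=-2   [181*(3) + 271*(-2) = 1]
q=90: r=0, s=-271, t=181   [181*(-271) + 271*(181) = 0]
GCD = 1; from the row with r=1: x=3, y=-2
Check: 181*(3) + 271*(-2) = 543 - 542 = 1

GCD = 1, x = 3, y = -2


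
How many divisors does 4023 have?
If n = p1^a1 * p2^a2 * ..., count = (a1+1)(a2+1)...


4023 = 3^3 × 149^1
d(4023) = (3+1) × (1+1) = 8

8 divisors


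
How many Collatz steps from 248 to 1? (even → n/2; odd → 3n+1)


248 → 124 → 62 → 31 → 94 → 47 → 142 → 71 → 214 → 107 → 322 → 161 → 484 → 242 → 121 → 364 → 182 → 91 → 274 → 137 → 412 → 206 → 103 → 310 → 155 → 466 → 233 → 700 → 350 → 175 → 526 → 263 → 790 → 395 → 1186 → 593 → 1780 → 890 → 445 → 1336 → 668 → 334 → 167 → 502 → 251 → 754 → 377 → 1132 → 566 → 283 → 850 → 425 → 1276 → 638 → 319 → 958 → 479 → 1438 → 719 → 2158 → 1079 → 3238 → 1619 → 4858 → 2429 → 7288 → 3644 → 1822 → 911 → 2734 → 1367 → 4102 → 2051 → 6154 → 3077 → 9232 → 4616 → 2308 → 1154 → 577 → 1732 → 866 → 433 → 1300 → 650 → 325 → 976 → 488 → 244 → 122 → 61 → 184 → 92 → 46 → 23 → 70 → 35 → 106 → 53 → 160 → 80 → 40 → 20 → 10 → 5 → 16 → 8 → 4 → 2 → 1
Total steps = 109

109 steps


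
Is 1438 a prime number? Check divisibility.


1438 / 2 = 719 (exact division)
1438 is NOT prime.

No, 1438 is not prime


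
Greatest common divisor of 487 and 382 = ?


487 = 1 * 382 + 105
382 = 3 * 105 + 67
105 = 1 * 67 + 38
67 = 1 * 38 + 29
38 = 1 * 29 + 9
29 = 3 * 9 + 2
9 = 4 * 2 + 1
2 = 2 * 1 + 0
GCD = 1


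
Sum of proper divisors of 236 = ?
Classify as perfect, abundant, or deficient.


Proper divisors: 1, 2, 4, 59, 118
Sum = 1 + 2 + 4 + 59 + 118 = 184
184 < 236 → deficient

s(236) = 184 (deficient)


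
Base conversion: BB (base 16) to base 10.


BB (base 16) = 187 (decimal)
187 (decimal) = 187 (base 10)


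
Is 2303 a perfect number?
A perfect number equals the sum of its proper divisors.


Proper divisors of 2303: 1, 7, 47, 49, 329
Sum = 1 + 7 + 47 + 49 + 329 = 433

No, 2303 is not perfect (433 ≠ 2303)


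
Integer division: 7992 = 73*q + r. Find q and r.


7992 = 73 * 109 + 35
Check: 7957 + 35 = 7992

q = 109, r = 35


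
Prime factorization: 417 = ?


417 / 3 = 139
139 / 139 = 1
417 = 3 × 139


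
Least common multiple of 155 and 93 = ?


GCD(155, 93) = 31
LCM = 155*93/31 = 14415/31 = 465

LCM = 465


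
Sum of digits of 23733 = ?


2 + 3 + 7 + 3 + 3 = 18


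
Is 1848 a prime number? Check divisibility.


1848 / 2 = 924 (exact division)
1848 is NOT prime.

No, 1848 is not prime


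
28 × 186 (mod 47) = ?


28 × 186 = 5208
5208 mod 47 = 38


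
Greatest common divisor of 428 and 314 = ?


428 = 1 * 314 + 114
314 = 2 * 114 + 86
114 = 1 * 86 + 28
86 = 3 * 28 + 2
28 = 14 * 2 + 0
GCD = 2


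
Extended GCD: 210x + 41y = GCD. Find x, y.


Tabular extended Euclidean (each row: r = 210*s + 41*t):
r=210, s=1, t=0
r=41, s=0, t=1
q=5: r=5, s=1, t=-5   [210*(1) + 41*(-5) = 5]
q=8: r=1, s=-8, t=41   [210*(-8) + 41*(41) = 1]
q=5: r=0, s=41, t=-210   [210*(41) + 41*(-210) = 0]
GCD = 1; from the row with r=1: x=-8, y=41
Check: 210*(-8) + 41*(41) = -1680 + 1681 = 1

GCD = 1, x = -8, y = 41


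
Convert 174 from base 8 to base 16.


174 (base 8) = 124 (decimal)
124 (decimal) = 7C (base 16)


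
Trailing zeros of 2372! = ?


floor(2372/5) = 474
floor(2372/25) = 94
floor(2372/125) = 18
floor(2372/625) = 3
Total = 589

589 trailing zeros


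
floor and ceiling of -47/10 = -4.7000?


-47/10 = -4.7000
floor = -5
ceil = -4

floor = -5, ceil = -4


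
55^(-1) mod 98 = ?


Use the extended Euclidean algorithm on (98, 55); each row r = 98*s + 55*t:
r=98, s=1, t=0
r=55, s=0, t=1
q=1: r=43, s=1, t=-1   [98*(1) + 55*(-1) = 43]
q=1: r=12, s=-1, t=2   [98*(-1) + 55*(2) = 12]
q=3: r=7, s=4, t=-7   [98*(4) + 55*(-7) = 7]
q=1: r=5, s=-5, t=9   [98*(-5) + 55*(9) = 5]
q=1: r=2, s=9, t=-16   [98*(9) + 55*(-16) = 2]
q=2: r=1, s=-23, t=41   [98*(-23) + 55*(41) = 1]
q=2: r=0, s=55, t=-98   [98*(55) + 55*(-98) = 0]
GCD = 1 with t = 41, so 55*(41) ≡ 1 (mod 98)
Inverse = 41 mod 98 = 41
Check: 55 * 41 = 2255 ≡ 1 (mod 98)

55^(-1) ≡ 41 (mod 98)


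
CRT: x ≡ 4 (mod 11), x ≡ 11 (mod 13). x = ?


M = 11*13 = 143
M1 = M/11 = 13, M2 = M/13 = 11
M1^(-1) mod 11 = 6, M2^(-1) mod 13 = 6
x = 4*13*6 + 11*11*6 = 1038
1038 mod 143 = 37
Check: 37 mod 11 = 4 ✓, 37 mod 13 = 11 ✓

x ≡ 37 (mod 143)


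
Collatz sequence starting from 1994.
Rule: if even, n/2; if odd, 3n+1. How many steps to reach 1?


1994 → 997 → 2992 → 1496 → 748 → 374 → 187 → 562 → 281 → 844 → 422 → 211 → 634 → 317 → 952 → 476 → 238 → 119 → 358 → 179 → 538 → 269 → 808 → 404 → 202 → 101 → 304 → 152 → 76 → 38 → 19 → 58 → 29 → 88 → 44 → 22 → 11 → 34 → 17 → 52 → 26 → 13 → 40 → 20 → 10 → 5 → 16 → 8 → 4 → 2 → 1
Total steps = 50

50 steps


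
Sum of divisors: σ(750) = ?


Divisors of 750: 1, 2, 3, 5, 6, 10, 15, 25, 30, 50, 75, 125, 150, 250, 375, 750
Sum = 1 + 2 + 3 + 5 + 6 + 10 + 15 + 25 + 30 + 50 + 75 + 125 + 150 + 250 + 375 + 750 = 1872

σ(750) = 1872


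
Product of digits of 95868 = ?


9 × 5 × 8 × 6 × 8 = 17280


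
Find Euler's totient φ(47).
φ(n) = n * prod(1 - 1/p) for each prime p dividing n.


47 = 47
Prime factors: 47
φ(47) = 47 × (1-1/47)
= 47 × 46/47 = 46

φ(47) = 46


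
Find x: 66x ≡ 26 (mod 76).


GCD(66, 76) = 2 divides 26
Divide: 33x ≡ 13 (mod 38)
x ≡ 5 (mod 38)


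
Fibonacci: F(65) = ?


Sequence: 1, 1, 2, 3, 5, 8, 13, 21, 34, 55, 89, 144, 233, 377, 610, 987, 1597, 2584, 4181, 6765, 10946, 17711, 28657, 46368, 75025, 121393, 196418, 317811, 514229, 832040, 1346269, 2178309, 3524578, 5702887, 9227465, 14930352, 24157817, 39088169, 63245986, 102334155, 165580141, 267914296, 433494437, 701408733, 1134903170, 1836311903, 2971215073, 4807526976, 7778742049, 12586269025, 20365011074, 32951280099, 53316291173, 86267571272, 139583862445, 225851433717, 365435296162, 591286729879, 956722026041, 1548008755920, 2504730781961, 4052739537881, 6557470319842, 10610209857723, 17167680177565
F(65) = 17167680177565


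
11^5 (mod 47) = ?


11^1 mod 47 = 11
11^2 mod 47 = 27
11^3 mod 47 = 15
11^4 mod 47 = 24
11^5 mod 47 = 29


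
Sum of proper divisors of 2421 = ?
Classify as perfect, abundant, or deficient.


Proper divisors: 1, 3, 9, 269, 807
Sum = 1 + 3 + 9 + 269 + 807 = 1089
1089 < 2421 → deficient

s(2421) = 1089 (deficient)


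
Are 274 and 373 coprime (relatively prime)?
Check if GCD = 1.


Euclidean algorithm:
373 = 1 * 274 + 99
274 = 2 * 99 + 76
99 = 1 * 76 + 23
76 = 3 * 23 + 7
23 = 3 * 7 + 2
7 = 3 * 2 + 1
2 = 2 * 1 + 0
GCD(274, 373) = 1

Yes, coprime (GCD = 1)


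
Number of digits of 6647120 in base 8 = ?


6647120 in base 8 = 31266520
Number of digits = 8

8 digits (base 8)


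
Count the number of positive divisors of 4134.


4134 = 2^1 × 3^1 × 13^1 × 53^1
d(4134) = (1+1) × (1+1) × (1+1) × (1+1) = 16

16 divisors


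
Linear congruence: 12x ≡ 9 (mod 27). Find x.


GCD(12, 27) = 3 divides 9
Divide: 4x ≡ 3 (mod 9)
x ≡ 3 (mod 9)


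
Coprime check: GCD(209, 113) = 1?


Euclidean algorithm:
209 = 1 * 113 + 96
113 = 1 * 96 + 17
96 = 5 * 17 + 11
17 = 1 * 11 + 6
11 = 1 * 6 + 5
6 = 1 * 5 + 1
5 = 5 * 1 + 0
GCD(209, 113) = 1

Yes, coprime (GCD = 1)


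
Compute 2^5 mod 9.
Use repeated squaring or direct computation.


2^1 mod 9 = 2
2^2 mod 9 = 4
2^3 mod 9 = 8
2^4 mod 9 = 7
2^5 mod 9 = 5


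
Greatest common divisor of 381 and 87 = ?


381 = 4 * 87 + 33
87 = 2 * 33 + 21
33 = 1 * 21 + 12
21 = 1 * 12 + 9
12 = 1 * 9 + 3
9 = 3 * 3 + 0
GCD = 3


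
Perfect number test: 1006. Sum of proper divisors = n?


Proper divisors of 1006: 1, 2, 503
Sum = 1 + 2 + 503 = 506

No, 1006 is not perfect (506 ≠ 1006)


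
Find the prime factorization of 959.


959 / 7 = 137
137 / 137 = 1
959 = 7 × 137


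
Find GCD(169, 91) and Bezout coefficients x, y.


Tabular extended Euclidean (each row: r = 169*s + 91*t):
r=169, s=1, t=0
r=91, s=0, t=1
q=1: r=78, s=1, t=-1   [169*(1) + 91*(-1) = 78]
q=1: r=13, s=-1, t=2   [169*(-1) + 91*(2) = 13]
q=6: r=0, s=7, t=-13   [169*(7) + 91*(-13) = 0]
GCD = 13; from the row with r=13: x=-1, y=2
Check: 169*(-1) + 91*(2) = -169 + 182 = 13

GCD = 13, x = -1, y = 2


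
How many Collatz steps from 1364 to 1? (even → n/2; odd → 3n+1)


1364 → 682 → 341 → 1024 → 512 → 256 → 128 → 64 → 32 → 16 → 8 → 4 → 2 → 1
Total steps = 13

13 steps


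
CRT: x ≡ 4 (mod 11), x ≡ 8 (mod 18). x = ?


M = 11*18 = 198
M1 = M/11 = 18, M2 = M/18 = 11
M1^(-1) mod 11 = 8, M2^(-1) mod 18 = 5
x = 4*18*8 + 8*11*5 = 1016
1016 mod 198 = 26
Check: 26 mod 11 = 4 ✓, 26 mod 18 = 8 ✓

x ≡ 26 (mod 198)


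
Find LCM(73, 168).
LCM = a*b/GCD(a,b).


GCD(73, 168) = 1
LCM = 73*168/1 = 12264/1 = 12264

LCM = 12264


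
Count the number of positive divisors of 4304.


4304 = 2^4 × 269^1
d(4304) = (4+1) × (1+1) = 10

10 divisors


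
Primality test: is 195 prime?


195 / 3 = 65 (exact division)
195 is NOT prime.

No, 195 is not prime


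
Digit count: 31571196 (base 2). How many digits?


31571196 in base 2 = 1111000011011110011111100
Number of digits = 25

25 digits (base 2)


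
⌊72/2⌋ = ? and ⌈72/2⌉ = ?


72/2 = 36.0000
floor = 36
ceil = 36

floor = 36, ceil = 36


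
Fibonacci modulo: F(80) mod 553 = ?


F(k) mod 553 for k=1..80:
1, 1, 2, 3, 5, 8, 13, 21, 34, 55, 89, 144, 233, 377, 57, 434, 491, 372, 310, 129, 439, 15, 454, 469, 370, 286, 103, 389, 492, 328, 267, 42, 309, 351, 107, 458, 12, 470, 482, 399, 328, 174, 502, 123, 72, 195, 267, 462, 176, 85, 261, 346, 54, 400, 454, 301, 202, 503, 152, 102, 254, 356, 57, 413, 470, 330, 247, 24, 271, 295, 13, 308, 321, 76, 397, 473, 317, 237, 1, 238
F(80) mod 553 = 238


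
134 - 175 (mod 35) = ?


134 - 175 = -41
-41 mod 35 = 29


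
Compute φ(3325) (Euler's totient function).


3325 = 5^2 × 7 × 19
Prime factors: 5, 7, 19
φ(3325) = 3325 × (1-1/5) × (1-1/7) × (1-1/19)
= 3325 × 4/5 × 6/7 × 18/19 = 2160

φ(3325) = 2160


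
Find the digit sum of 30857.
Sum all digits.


3 + 0 + 8 + 5 + 7 = 23


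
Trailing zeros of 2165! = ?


floor(2165/5) = 433
floor(2165/25) = 86
floor(2165/125) = 17
floor(2165/625) = 3
Total = 539

539 trailing zeros


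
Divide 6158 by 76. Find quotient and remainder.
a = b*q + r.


6158 = 76 * 81 + 2
Check: 6156 + 2 = 6158

q = 81, r = 2


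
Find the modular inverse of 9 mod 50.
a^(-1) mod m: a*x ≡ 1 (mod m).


Use the extended Euclidean algorithm on (50, 9); each row r = 50*s + 9*t:
r=50, s=1, t=0
r=9, s=0, t=1
q=5: r=5, s=1, t=-5   [50*(1) + 9*(-5) = 5]
q=1: r=4, s=-1, t=6   [50*(-1) + 9*(6) = 4]
q=1: r=1, s=2, t=-11   [50*(2) + 9*(-11) = 1]
q=4: r=0, s=-9, t=50   [50*(-9) + 9*(50) = 0]
GCD = 1 with t = -11, so 9*(-11) ≡ 1 (mod 50)
Inverse = -11 mod 50 = 39
Check: 9 * 39 = 351 ≡ 1 (mod 50)

9^(-1) ≡ 39 (mod 50)


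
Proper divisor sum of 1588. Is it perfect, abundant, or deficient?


Proper divisors: 1, 2, 4, 397, 794
Sum = 1 + 2 + 4 + 397 + 794 = 1198
1198 < 1588 → deficient

s(1588) = 1198 (deficient)


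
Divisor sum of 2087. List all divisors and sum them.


Divisors of 2087: 1, 2087
Sum = 1 + 2087 = 2088

σ(2087) = 2088


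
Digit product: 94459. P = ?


9 × 4 × 4 × 5 × 9 = 6480


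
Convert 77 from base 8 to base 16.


77 (base 8) = 63 (decimal)
63 (decimal) = 3F (base 16)


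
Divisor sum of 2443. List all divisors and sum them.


Divisors of 2443: 1, 7, 349, 2443
Sum = 1 + 7 + 349 + 2443 = 2800

σ(2443) = 2800


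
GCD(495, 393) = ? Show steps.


495 = 1 * 393 + 102
393 = 3 * 102 + 87
102 = 1 * 87 + 15
87 = 5 * 15 + 12
15 = 1 * 12 + 3
12 = 4 * 3 + 0
GCD = 3


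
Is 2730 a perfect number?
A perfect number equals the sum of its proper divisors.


Proper divisors of 2730: 1, 2, 3, 5, 6, 7, 10, 13, 14, 15, 21, 26, 30, 35, 39, 42, 65, 70, 78, 91, 105, 130, 182, 195, 210, 273, 390, 455, 546, 910, 1365
Sum = 1 + 2 + 3 + 5 + 6 + 7 + 10 + 13 + 14 + 15 + 21 + 26 + 30 + 35 + 39 + 42 + 65 + 70 + 78 + 91 + 105 + 130 + 182 + 195 + 210 + 273 + 390 + 455 + 546 + 910 + 1365 = 5334

No, 2730 is not perfect (5334 ≠ 2730)


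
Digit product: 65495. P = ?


6 × 5 × 4 × 9 × 5 = 5400


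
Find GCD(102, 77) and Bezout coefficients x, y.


Tabular extended Euclidean (each row: r = 102*s + 77*t):
r=102, s=1, t=0
r=77, s=0, t=1
q=1: r=25, s=1, t=-1   [102*(1) + 77*(-1) = 25]
q=3: r=2, s=-3, t=4   [102*(-3) + 77*(4) = 2]
q=12: r=1, s=37, t=-49   [102*(37) + 77*(-49) = 1]
q=2: r=0, s=-77, t=102   [102*(-77) + 77*(102) = 0]
GCD = 1; from the row with r=1: x=37, y=-49
Check: 102*(37) + 77*(-49) = 3774 - 3773 = 1

GCD = 1, x = 37, y = -49


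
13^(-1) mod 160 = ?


Use the extended Euclidean algorithm on (160, 13); each row r = 160*s + 13*t:
r=160, s=1, t=0
r=13, s=0, t=1
q=12: r=4, s=1, t=-12   [160*(1) + 13*(-12) = 4]
q=3: r=1, s=-3, t=37   [160*(-3) + 13*(37) = 1]
q=4: r=0, s=13, t=-160   [160*(13) + 13*(-160) = 0]
GCD = 1 with t = 37, so 13*(37) ≡ 1 (mod 160)
Inverse = 37 mod 160 = 37
Check: 13 * 37 = 481 ≡ 1 (mod 160)

13^(-1) ≡ 37 (mod 160)


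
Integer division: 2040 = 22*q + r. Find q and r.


2040 = 22 * 92 + 16
Check: 2024 + 16 = 2040

q = 92, r = 16


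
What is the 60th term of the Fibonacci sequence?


Sequence: 1, 1, 2, 3, 5, 8, 13, 21, 34, 55, 89, 144, 233, 377, 610, 987, 1597, 2584, 4181, 6765, 10946, 17711, 28657, 46368, 75025, 121393, 196418, 317811, 514229, 832040, 1346269, 2178309, 3524578, 5702887, 9227465, 14930352, 24157817, 39088169, 63245986, 102334155, 165580141, 267914296, 433494437, 701408733, 1134903170, 1836311903, 2971215073, 4807526976, 7778742049, 12586269025, 20365011074, 32951280099, 53316291173, 86267571272, 139583862445, 225851433717, 365435296162, 591286729879, 956722026041, 1548008755920
F(60) = 1548008755920


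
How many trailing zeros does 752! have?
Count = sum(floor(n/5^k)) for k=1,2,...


floor(752/5) = 150
floor(752/25) = 30
floor(752/125) = 6
floor(752/625) = 1
Total = 187

187 trailing zeros


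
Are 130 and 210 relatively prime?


Euclidean algorithm:
210 = 1 * 130 + 80
130 = 1 * 80 + 50
80 = 1 * 50 + 30
50 = 1 * 30 + 20
30 = 1 * 20 + 10
20 = 2 * 10 + 0
GCD(130, 210) = 10

No, not coprime (GCD = 10)


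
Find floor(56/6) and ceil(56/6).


56/6 = 9.3333
floor = 9
ceil = 10

floor = 9, ceil = 10


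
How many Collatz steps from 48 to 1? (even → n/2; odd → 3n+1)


48 → 24 → 12 → 6 → 3 → 10 → 5 → 16 → 8 → 4 → 2 → 1
Total steps = 11

11 steps


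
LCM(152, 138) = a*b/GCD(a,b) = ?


GCD(152, 138) = 2
LCM = 152*138/2 = 20976/2 = 10488

LCM = 10488


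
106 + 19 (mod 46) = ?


106 + 19 = 125
125 mod 46 = 33


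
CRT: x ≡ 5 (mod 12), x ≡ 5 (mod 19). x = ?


M = 12*19 = 228
M1 = M/12 = 19, M2 = M/19 = 12
M1^(-1) mod 12 = 7, M2^(-1) mod 19 = 8
x = 5*19*7 + 5*12*8 = 1145
1145 mod 228 = 5
Check: 5 mod 12 = 5 ✓, 5 mod 19 = 5 ✓

x ≡ 5 (mod 228)


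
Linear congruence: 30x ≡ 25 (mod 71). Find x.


GCD(30, 71) = 1, unique solution
a^(-1) mod 71 = 45
x = 45 * 25 mod 71 = 60

x ≡ 60 (mod 71)


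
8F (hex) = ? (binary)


8F (base 16) = 143 (decimal)
143 (decimal) = 10001111 (base 2)


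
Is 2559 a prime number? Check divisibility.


2559 / 3 = 853 (exact division)
2559 is NOT prime.

No, 2559 is not prime


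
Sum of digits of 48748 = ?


4 + 8 + 7 + 4 + 8 = 31


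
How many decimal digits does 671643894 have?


671643894 has 9 digits in base 10
floor(log10(671643894)) + 1 = floor(8.8271) + 1 = 9

9 digits (base 10)


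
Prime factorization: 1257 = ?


1257 / 3 = 419
419 / 419 = 1
1257 = 3 × 419


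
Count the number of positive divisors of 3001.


3001 = 3001^1
d(3001) = (1+1) = 2

2 divisors


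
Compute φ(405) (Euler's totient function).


405 = 3^4 × 5
Prime factors: 3, 5
φ(405) = 405 × (1-1/3) × (1-1/5)
= 405 × 2/3 × 4/5 = 216

φ(405) = 216


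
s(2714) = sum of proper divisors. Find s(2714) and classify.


Proper divisors: 1, 2, 23, 46, 59, 118, 1357
Sum = 1 + 2 + 23 + 46 + 59 + 118 + 1357 = 1606
1606 < 2714 → deficient

s(2714) = 1606 (deficient)


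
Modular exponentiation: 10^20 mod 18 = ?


10^1 mod 18 = 10
10^2 mod 18 = 10
10^3 mod 18 = 10
10^4 mod 18 = 10
10^5 mod 18 = 10
10^6 mod 18 = 10
10^7 mod 18 = 10
10^8 mod 18 = 10
10^9 mod 18 = 10
10^10 mod 18 = 10
10^11 mod 18 = 10
10^12 mod 18 = 10
10^13 mod 18 = 10
10^14 mod 18 = 10
10^15 mod 18 = 10
10^16 mod 18 = 10
10^17 mod 18 = 10
10^18 mod 18 = 10
10^19 mod 18 = 10
10^20 mod 18 = 10


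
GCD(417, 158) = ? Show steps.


417 = 2 * 158 + 101
158 = 1 * 101 + 57
101 = 1 * 57 + 44
57 = 1 * 44 + 13
44 = 3 * 13 + 5
13 = 2 * 5 + 3
5 = 1 * 3 + 2
3 = 1 * 2 + 1
2 = 2 * 1 + 0
GCD = 1


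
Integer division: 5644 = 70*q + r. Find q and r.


5644 = 70 * 80 + 44
Check: 5600 + 44 = 5644

q = 80, r = 44


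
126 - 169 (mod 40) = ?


126 - 169 = -43
-43 mod 40 = 37


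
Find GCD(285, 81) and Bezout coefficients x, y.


Tabular extended Euclidean (each row: r = 285*s + 81*t):
r=285, s=1, t=0
r=81, s=0, t=1
q=3: r=42, s=1, t=-3   [285*(1) + 81*(-3) = 42]
q=1: r=39, s=-1, t=4   [285*(-1) + 81*(4) = 39]
q=1: r=3, s=2, t=-7   [285*(2) + 81*(-7) = 3]
q=13: r=0, s=-27, t=95   [285*(-27) + 81*(95) = 0]
GCD = 3; from the row with r=3: x=2, y=-7
Check: 285*(2) + 81*(-7) = 570 - 567 = 3

GCD = 3, x = 2, y = -7


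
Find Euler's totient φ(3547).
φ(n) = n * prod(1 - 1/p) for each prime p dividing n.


3547 = 3547
Prime factors: 3547
φ(3547) = 3547 × (1-1/3547)
= 3547 × 3546/3547 = 3546

φ(3547) = 3546


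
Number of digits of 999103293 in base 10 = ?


999103293 has 9 digits in base 10
floor(log10(999103293)) + 1 = floor(8.9996) + 1 = 9

9 digits (base 10)


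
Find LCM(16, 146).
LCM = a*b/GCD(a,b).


GCD(16, 146) = 2
LCM = 16*146/2 = 2336/2 = 1168

LCM = 1168


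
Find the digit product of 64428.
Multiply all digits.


6 × 4 × 4 × 2 × 8 = 1536


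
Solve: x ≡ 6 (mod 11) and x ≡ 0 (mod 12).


M = 11*12 = 132
M1 = M/11 = 12, M2 = M/12 = 11
M1^(-1) mod 11 = 1, M2^(-1) mod 12 = 11
x = 6*12*1 + 0*11*11 = 72
72 mod 132 = 72
Check: 72 mod 11 = 6 ✓, 72 mod 12 = 0 ✓

x ≡ 72 (mod 132)


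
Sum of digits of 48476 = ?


4 + 8 + 4 + 7 + 6 = 29


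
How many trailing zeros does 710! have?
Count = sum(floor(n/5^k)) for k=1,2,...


floor(710/5) = 142
floor(710/25) = 28
floor(710/125) = 5
floor(710/625) = 1
Total = 176

176 trailing zeros


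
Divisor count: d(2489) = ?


2489 = 19^1 × 131^1
d(2489) = (1+1) × (1+1) = 4

4 divisors


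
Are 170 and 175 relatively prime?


Euclidean algorithm:
175 = 1 * 170 + 5
170 = 34 * 5 + 0
GCD(170, 175) = 5

No, not coprime (GCD = 5)


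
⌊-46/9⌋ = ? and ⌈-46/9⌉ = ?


-46/9 = -5.1111
floor = -6
ceil = -5

floor = -6, ceil = -5


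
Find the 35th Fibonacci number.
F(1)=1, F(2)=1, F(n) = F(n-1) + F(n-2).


Sequence: 1, 1, 2, 3, 5, 8, 13, 21, 34, 55, 89, 144, 233, 377, 610, 987, 1597, 2584, 4181, 6765, 10946, 17711, 28657, 46368, 75025, 121393, 196418, 317811, 514229, 832040, 1346269, 2178309, 3524578, 5702887, 9227465
F(35) = 9227465


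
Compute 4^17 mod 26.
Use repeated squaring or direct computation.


4^1 mod 26 = 4
4^2 mod 26 = 16
4^3 mod 26 = 12
4^4 mod 26 = 22
4^5 mod 26 = 10
4^6 mod 26 = 14
4^7 mod 26 = 4
4^8 mod 26 = 16
4^9 mod 26 = 12
4^10 mod 26 = 22
4^11 mod 26 = 10
4^12 mod 26 = 14
4^13 mod 26 = 4
4^14 mod 26 = 16
4^15 mod 26 = 12
4^16 mod 26 = 22
4^17 mod 26 = 10


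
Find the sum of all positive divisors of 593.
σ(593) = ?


Divisors of 593: 1, 593
Sum = 1 + 593 = 594

σ(593) = 594


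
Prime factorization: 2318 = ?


2318 / 2 = 1159
1159 / 19 = 61
61 / 61 = 1
2318 = 2 × 19 × 61


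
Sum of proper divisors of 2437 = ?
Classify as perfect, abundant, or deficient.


Proper divisors: 1
Sum = 1 = 1
1 < 2437 → deficient

s(2437) = 1 (deficient)


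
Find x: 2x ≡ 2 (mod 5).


GCD(2, 5) = 1, unique solution
a^(-1) mod 5 = 3
x = 3 * 2 mod 5 = 1

x ≡ 1 (mod 5)


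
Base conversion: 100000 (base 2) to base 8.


100000 (base 2) = 32 (decimal)
32 (decimal) = 40 (base 8)


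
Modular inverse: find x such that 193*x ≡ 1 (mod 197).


Use the extended Euclidean algorithm on (197, 193); each row r = 197*s + 193*t:
r=197, s=1, t=0
r=193, s=0, t=1
q=1: r=4, s=1, t=-1   [197*(1) + 193*(-1) = 4]
q=48: r=1, s=-48, t=49   [197*(-48) + 193*(49) = 1]
q=4: r=0, s=193, t=-197   [197*(193) + 193*(-197) = 0]
GCD = 1 with t = 49, so 193*(49) ≡ 1 (mod 197)
Inverse = 49 mod 197 = 49
Check: 193 * 49 = 9457 ≡ 1 (mod 197)

193^(-1) ≡ 49 (mod 197)


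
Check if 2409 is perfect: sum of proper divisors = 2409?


Proper divisors of 2409: 1, 3, 11, 33, 73, 219, 803
Sum = 1 + 3 + 11 + 33 + 73 + 219 + 803 = 1143

No, 2409 is not perfect (1143 ≠ 2409)


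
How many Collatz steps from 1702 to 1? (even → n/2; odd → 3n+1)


1702 → 851 → 2554 → 1277 → 3832 → 1916 → 958 → 479 → 1438 → 719 → 2158 → 1079 → 3238 → 1619 → 4858 → 2429 → 7288 → 3644 → 1822 → 911 → 2734 → 1367 → 4102 → 2051 → 6154 → 3077 → 9232 → 4616 → 2308 → 1154 → 577 → 1732 → 866 → 433 → 1300 → 650 → 325 → 976 → 488 → 244 → 122 → 61 → 184 → 92 → 46 → 23 → 70 → 35 → 106 → 53 → 160 → 80 → 40 → 20 → 10 → 5 → 16 → 8 → 4 → 2 → 1
Total steps = 60

60 steps


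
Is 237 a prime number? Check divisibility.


237 / 3 = 79 (exact division)
237 is NOT prime.

No, 237 is not prime


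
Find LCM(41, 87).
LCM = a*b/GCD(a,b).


GCD(41, 87) = 1
LCM = 41*87/1 = 3567/1 = 3567

LCM = 3567


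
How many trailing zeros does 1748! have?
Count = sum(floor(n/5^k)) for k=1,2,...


floor(1748/5) = 349
floor(1748/25) = 69
floor(1748/125) = 13
floor(1748/625) = 2
Total = 433

433 trailing zeros


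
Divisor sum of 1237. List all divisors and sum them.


Divisors of 1237: 1, 1237
Sum = 1 + 1237 = 1238

σ(1237) = 1238


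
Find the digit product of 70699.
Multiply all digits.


7 × 0 × 6 × 9 × 9 = 0


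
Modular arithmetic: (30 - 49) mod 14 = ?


30 - 49 = -19
-19 mod 14 = 9


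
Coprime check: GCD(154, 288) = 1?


Euclidean algorithm:
288 = 1 * 154 + 134
154 = 1 * 134 + 20
134 = 6 * 20 + 14
20 = 1 * 14 + 6
14 = 2 * 6 + 2
6 = 3 * 2 + 0
GCD(154, 288) = 2

No, not coprime (GCD = 2)


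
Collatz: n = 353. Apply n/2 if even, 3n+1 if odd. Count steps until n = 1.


353 → 1060 → 530 → 265 → 796 → 398 → 199 → 598 → 299 → 898 → 449 → 1348 → 674 → 337 → 1012 → 506 → 253 → 760 → 380 → 190 → 95 → 286 → 143 → 430 → 215 → 646 → 323 → 970 → 485 → 1456 → 728 → 364 → 182 → 91 → 274 → 137 → 412 → 206 → 103 → 310 → 155 → 466 → 233 → 700 → 350 → 175 → 526 → 263 → 790 → 395 → 1186 → 593 → 1780 → 890 → 445 → 1336 → 668 → 334 → 167 → 502 → 251 → 754 → 377 → 1132 → 566 → 283 → 850 → 425 → 1276 → 638 → 319 → 958 → 479 → 1438 → 719 → 2158 → 1079 → 3238 → 1619 → 4858 → 2429 → 7288 → 3644 → 1822 → 911 → 2734 → 1367 → 4102 → 2051 → 6154 → 3077 → 9232 → 4616 → 2308 → 1154 → 577 → 1732 → 866 → 433 → 1300 → 650 → 325 → 976 → 488 → 244 → 122 → 61 → 184 → 92 → 46 → 23 → 70 → 35 → 106 → 53 → 160 → 80 → 40 → 20 → 10 → 5 → 16 → 8 → 4 → 2 → 1
Total steps = 125

125 steps


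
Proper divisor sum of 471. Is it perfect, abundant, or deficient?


Proper divisors: 1, 3, 157
Sum = 1 + 3 + 157 = 161
161 < 471 → deficient

s(471) = 161 (deficient)


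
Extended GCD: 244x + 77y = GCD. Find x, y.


Tabular extended Euclidean (each row: r = 244*s + 77*t):
r=244, s=1, t=0
r=77, s=0, t=1
q=3: r=13, s=1, t=-3   [244*(1) + 77*(-3) = 13]
q=5: r=12, s=-5, t=16   [244*(-5) + 77*(16) = 12]
q=1: r=1, s=6, t=-19   [244*(6) + 77*(-19) = 1]
q=12: r=0, s=-77, t=244   [244*(-77) + 77*(244) = 0]
GCD = 1; from the row with r=1: x=6, y=-19
Check: 244*(6) + 77*(-19) = 1464 - 1463 = 1

GCD = 1, x = 6, y = -19
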